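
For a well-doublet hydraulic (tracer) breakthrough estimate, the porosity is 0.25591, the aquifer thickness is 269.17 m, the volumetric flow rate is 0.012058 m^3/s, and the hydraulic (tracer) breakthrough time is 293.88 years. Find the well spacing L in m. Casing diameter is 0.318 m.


L = sqrt(t_bt*365.25*86400*3*Qv / (pi*hr*phi))
L = sqrt(293.88*365.25*86400*3*0.012058 / (pi*269.17*0.25591))
L = 1245.1 m


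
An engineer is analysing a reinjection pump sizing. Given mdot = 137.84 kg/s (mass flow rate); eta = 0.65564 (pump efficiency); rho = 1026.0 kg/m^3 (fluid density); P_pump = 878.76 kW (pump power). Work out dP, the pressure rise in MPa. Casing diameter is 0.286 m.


dP = P_pump * rho * eta / mdot
dP = 878.76 * 1026.0 * 0.65564 / 137.84
dP = 4288.524 kPa
Convert: 4288.524 kPa * 0.001 = 4.2885 MPa
dP = 4.2885 MPa


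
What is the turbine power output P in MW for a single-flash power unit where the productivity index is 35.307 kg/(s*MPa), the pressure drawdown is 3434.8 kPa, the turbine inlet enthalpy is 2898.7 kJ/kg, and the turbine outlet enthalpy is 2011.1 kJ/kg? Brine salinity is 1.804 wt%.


Step 1: mdot = PI * dP / 1000 = 35.307 * 3434.8 / 1000 = 121.2725 kg/s
Step 2: P = mdot*(h_in - h_out)/1000 = 121.2725*(2898.7 - 2011.1)/1000 = 107.64 MW
P = 107.64 MW


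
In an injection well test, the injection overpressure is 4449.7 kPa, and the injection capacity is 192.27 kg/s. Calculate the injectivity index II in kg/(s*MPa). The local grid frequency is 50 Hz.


II = mdot * 1000 / dP
II = 192.27 * 1000 / 4449.7
II = 43.210 kg/(s*MPa)


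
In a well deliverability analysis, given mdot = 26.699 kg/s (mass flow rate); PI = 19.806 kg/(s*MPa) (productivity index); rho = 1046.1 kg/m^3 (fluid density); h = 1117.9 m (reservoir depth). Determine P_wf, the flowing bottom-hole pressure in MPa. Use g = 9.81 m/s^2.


Step 1: P_i = rho*g*h/1e6 = 1046.1*9.81*1117.9/1e6 = 11.47216 MPa
Step 2: P_wf = P_i - mdot/PI = 11.47216 - 26.699/19.806 = 10.124 MPa
P_wf = 10.124 MPa


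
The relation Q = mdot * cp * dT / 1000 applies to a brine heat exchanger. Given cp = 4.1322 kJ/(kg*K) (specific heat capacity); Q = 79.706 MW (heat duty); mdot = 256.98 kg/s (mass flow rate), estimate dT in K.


dT = Q * 1000 / (mdot * cp)
dT = 79.706 * 1000 / (256.98 * 4.1322)
dT = 75.060 K


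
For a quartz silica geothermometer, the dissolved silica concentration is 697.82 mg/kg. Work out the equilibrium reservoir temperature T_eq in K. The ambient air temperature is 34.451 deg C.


T_eq = 1309 / (5.19 - log10(SiO2)) - 273.15
T_eq = 1309 / (5.19 - log10(697.82)) - 273.15
T_eq = 284.7600 deg C
Convert to K: 284.7600 + 273.15 = 557.91 K
T_eq = 557.91 K


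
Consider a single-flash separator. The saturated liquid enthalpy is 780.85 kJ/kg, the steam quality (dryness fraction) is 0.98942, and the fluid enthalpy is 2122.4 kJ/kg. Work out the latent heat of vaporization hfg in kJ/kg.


hfg = (h - hf) / x
hfg = (2122.4 - 780.85) / 0.98942
hfg = 1355.9 kJ/kg


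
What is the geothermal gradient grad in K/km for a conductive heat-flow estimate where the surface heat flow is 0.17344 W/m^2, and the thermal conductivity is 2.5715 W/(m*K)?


grad = q * 1000 / k
grad = 0.17344 * 1000 / 2.5715
grad = 67.44702 deg C/km
Convert: 67.44702 deg C/km * 1.0 = 67.447 K/km
grad = 67.447 K/km


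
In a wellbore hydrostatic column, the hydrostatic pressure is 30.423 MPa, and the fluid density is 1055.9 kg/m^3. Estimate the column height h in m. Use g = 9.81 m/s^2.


h = P * 1e6 / (g * rho)
h = 30.423 * 1e6 / (9.81 * 1055.9)
h = 2937.0 m


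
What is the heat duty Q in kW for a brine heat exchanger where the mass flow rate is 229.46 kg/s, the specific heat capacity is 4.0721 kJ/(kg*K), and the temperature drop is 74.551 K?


Q = mdot * cp * dT / 1000
Q = 229.46 * 4.0721 * 74.551 / 1000
Q = 69.65927 MW
Convert: 69.65927 MW * 1000.0 = 69659 kW
Q = 69659 kW


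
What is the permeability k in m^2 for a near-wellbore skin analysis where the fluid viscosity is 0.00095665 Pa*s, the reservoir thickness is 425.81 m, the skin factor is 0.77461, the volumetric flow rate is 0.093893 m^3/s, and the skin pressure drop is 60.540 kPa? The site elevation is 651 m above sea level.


k = S*q*mu / (2*pi*dP_s*1000*hr)
k = 0.77461*0.093893*0.00095665 / (2*pi*60.540*1000*425.81)
k = 4.2957e-13 m^2


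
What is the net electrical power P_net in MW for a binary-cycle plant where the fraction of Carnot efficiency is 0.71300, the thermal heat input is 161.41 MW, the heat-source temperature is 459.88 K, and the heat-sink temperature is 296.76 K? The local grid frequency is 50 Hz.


Step 1: eta = (1 - Tc/Th)*f = (1 - 296.76/459.88)*0.713 = 0.2529020
Step 2: P_net = eta * Q_in = 0.2529020 * 161.41 = 40.821 MW
P_net = 40.821 MW


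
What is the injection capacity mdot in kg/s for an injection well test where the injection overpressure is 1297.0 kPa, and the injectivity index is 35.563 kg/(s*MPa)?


mdot = II * dP / 1000
mdot = 35.563 * 1297.0 / 1000
mdot = 46.125 kg/s


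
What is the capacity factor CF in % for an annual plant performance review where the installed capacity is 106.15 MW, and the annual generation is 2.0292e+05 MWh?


CF = E_a / (cap * 8760) * 100
CF = 2.0292e+05 / (106.15 * 8760) * 100
CF = 21.822 %


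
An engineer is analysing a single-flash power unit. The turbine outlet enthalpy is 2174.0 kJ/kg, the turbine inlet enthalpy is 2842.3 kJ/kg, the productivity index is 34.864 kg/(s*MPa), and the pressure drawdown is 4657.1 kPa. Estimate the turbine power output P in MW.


Step 1: mdot = PI * dP / 1000 = 34.864 * 4657.1 / 1000 = 162.3651 kg/s
Step 2: P = mdot*(h_in - h_out)/1000 = 162.3651*(2842.3 - 2174.0)/1000 = 108.51 MW
P = 108.51 MW


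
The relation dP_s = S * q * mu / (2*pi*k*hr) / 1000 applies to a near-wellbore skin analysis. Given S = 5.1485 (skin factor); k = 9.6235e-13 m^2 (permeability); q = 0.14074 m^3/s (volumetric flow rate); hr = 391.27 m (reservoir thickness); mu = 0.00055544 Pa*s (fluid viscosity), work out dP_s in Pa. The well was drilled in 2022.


dP_s = S * q * mu / (2*pi*k*hr) / 1000
dP_s = 5.1485 * 0.14074 * 0.00055544 / (2*pi*9.6235e-13*391.27) / 1000
dP_s = 170.1163 kPa
Convert: 170.1163 kPa * 1000.0 = 1.7012e+05 Pa
dP_s = 1.7012e+05 Pa


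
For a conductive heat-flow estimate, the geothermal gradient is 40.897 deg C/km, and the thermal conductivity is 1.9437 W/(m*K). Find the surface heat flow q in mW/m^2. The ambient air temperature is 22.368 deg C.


q = k * grad / 1000
q = 1.9437 * 40.897 / 1000
q = 0.07949150 W/m^2
Convert: 0.07949150 W/m^2 * 1000.0 = 79.492 mW/m^2
q = 79.492 mW/m^2


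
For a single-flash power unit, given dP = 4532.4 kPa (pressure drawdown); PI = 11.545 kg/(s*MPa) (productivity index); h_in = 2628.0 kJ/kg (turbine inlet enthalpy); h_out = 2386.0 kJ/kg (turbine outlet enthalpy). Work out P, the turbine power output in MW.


Step 1: mdot = PI * dP / 1000 = 11.545 * 4532.4 / 1000 = 52.32656 kg/s
Step 2: P = mdot*(h_in - h_out)/1000 = 52.32656*(2628.0 - 2386.0)/1000 = 12.663 MW
P = 12.663 MW


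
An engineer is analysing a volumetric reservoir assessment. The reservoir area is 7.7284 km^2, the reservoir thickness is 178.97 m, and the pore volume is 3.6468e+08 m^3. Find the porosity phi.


phi = Vp / (A * 1e6 * hr)
phi = 3.6468e+08 / (7.7284 * 1e6 * 178.97)
phi = 0.26366


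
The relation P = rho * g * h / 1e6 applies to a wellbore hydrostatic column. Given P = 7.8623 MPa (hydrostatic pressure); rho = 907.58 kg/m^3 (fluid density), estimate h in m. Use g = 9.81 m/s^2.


h = P * 1e6 / (g * rho)
h = 7.8623 * 1e6 / (9.81 * 907.58)
h = 883.07 m


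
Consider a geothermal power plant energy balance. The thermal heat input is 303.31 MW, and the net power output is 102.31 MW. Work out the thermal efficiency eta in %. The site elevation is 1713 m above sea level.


eta = W_net / Q_in * 100
eta = 102.31 / 303.31 * 100
eta = 33.731 %


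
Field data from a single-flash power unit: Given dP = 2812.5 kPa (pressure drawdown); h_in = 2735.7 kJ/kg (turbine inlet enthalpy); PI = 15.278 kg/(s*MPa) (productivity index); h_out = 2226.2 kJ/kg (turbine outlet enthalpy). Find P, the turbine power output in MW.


Step 1: mdot = PI * dP / 1000 = 15.278 * 2812.5 / 1000 = 42.96937 kg/s
Step 2: P = mdot*(h_in - h_out)/1000 = 42.96937*(2735.7 - 2226.2)/1000 = 21.893 MW
P = 21.893 MW


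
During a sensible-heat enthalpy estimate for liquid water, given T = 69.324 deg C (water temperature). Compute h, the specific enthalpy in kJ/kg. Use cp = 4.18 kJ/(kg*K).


h = cp * T
h = 4.18 * 69.324
h = 289.77 kJ/kg


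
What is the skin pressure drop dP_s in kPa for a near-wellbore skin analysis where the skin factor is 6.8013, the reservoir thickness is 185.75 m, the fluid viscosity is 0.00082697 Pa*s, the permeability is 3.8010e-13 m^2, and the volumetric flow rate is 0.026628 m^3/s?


dP_s = S * q * mu / (2*pi*k*hr) / 1000
dP_s = 6.8013 * 0.026628 * 0.00082697 / (2*pi*3.8010e-13*185.75) / 1000
dP_s = 337.61 kPa


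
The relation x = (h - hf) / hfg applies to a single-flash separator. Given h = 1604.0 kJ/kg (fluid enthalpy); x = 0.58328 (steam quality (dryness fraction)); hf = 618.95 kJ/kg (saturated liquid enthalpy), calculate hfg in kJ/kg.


hfg = (h - hf) / x
hfg = (1604.0 - 618.95) / 0.58328
hfg = 1688.8 kJ/kg


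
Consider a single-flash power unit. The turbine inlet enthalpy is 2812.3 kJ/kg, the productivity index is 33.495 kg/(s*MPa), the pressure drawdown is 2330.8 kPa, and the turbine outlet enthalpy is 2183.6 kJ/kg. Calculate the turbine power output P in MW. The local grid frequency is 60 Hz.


Step 1: mdot = PI * dP / 1000 = 33.495 * 2330.8 / 1000 = 78.07015 kg/s
Step 2: P = mdot*(h_in - h_out)/1000 = 78.07015*(2812.3 - 2183.6)/1000 = 49.083 MW
P = 49.083 MW


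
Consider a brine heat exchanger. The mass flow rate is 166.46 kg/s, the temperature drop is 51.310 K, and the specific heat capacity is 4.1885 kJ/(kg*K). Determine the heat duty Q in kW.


Q = mdot * cp * dT / 1000
Q = 166.46 * 4.1885 * 51.310 / 1000
Q = 35.77424 MW
Convert: 35.77424 MW * 1000.0 = 35774 kW
Q = 35774 kW


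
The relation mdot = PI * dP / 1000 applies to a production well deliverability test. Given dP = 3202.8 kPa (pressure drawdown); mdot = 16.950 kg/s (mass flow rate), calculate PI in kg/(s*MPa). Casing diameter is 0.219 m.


PI = mdot * 1000 / dP
PI = 16.950 * 1000 / 3202.8
PI = 5.2922 kg/(s*MPa)


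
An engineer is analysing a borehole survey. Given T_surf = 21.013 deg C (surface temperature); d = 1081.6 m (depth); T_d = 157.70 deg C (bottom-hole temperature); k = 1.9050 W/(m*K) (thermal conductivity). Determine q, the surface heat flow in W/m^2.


Step 1: grad = (T_d - T_surf)/d * 1000 = (157.7 - 21.013)/1081.6 * 1000 = 126.3748 deg C/km
Step 2: q = k * grad / 1000 = 1.905 * 126.3748 / 1000 = 0.24074 W/m^2
q = 0.24074 W/m^2


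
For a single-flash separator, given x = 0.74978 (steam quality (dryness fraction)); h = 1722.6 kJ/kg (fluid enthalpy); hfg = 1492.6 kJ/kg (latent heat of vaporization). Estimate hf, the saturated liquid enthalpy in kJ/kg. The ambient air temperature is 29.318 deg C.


hf = h - x * hfg
hf = 1722.6 - 0.74978 * 1492.6
hf = 603.48 kJ/kg


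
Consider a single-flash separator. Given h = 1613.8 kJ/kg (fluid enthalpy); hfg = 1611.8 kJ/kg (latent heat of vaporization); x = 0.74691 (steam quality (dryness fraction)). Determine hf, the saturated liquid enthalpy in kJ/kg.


hf = h - x * hfg
hf = 1613.8 - 0.74691 * 1611.8
hf = 409.93 kJ/kg


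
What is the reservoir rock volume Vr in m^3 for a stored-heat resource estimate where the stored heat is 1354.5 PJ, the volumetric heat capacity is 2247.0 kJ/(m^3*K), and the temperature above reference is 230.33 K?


Vr = Q_s * 1e12 / (rhoc * dT)
Vr = 1354.5 * 1e12 / (2247.0 * 230.33)
Vr = 2.6171e+09 m^3


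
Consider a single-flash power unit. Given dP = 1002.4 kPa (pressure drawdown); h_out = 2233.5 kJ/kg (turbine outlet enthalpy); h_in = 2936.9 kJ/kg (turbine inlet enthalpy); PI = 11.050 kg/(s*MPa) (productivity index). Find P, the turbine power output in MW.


Step 1: mdot = PI * dP / 1000 = 11.05 * 1002.4 / 1000 = 11.07652 kg/s
Step 2: P = mdot*(h_in - h_out)/1000 = 11.07652*(2936.9 - 2233.5)/1000 = 7.7912 MW
P = 7.7912 MW


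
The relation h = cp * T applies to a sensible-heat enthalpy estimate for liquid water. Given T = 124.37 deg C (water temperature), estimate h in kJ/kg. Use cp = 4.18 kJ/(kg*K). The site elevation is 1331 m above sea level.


h = cp * T
h = 4.18 * 124.37
h = 519.87 kJ/kg


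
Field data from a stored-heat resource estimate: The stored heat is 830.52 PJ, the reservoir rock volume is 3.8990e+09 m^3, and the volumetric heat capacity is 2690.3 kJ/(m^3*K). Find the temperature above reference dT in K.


dT = Q_s * 1e12 / (Vr * rhoc)
dT = 830.52 * 1e12 / (3.8990e+09 * 2690.3)
dT = 79.176 K


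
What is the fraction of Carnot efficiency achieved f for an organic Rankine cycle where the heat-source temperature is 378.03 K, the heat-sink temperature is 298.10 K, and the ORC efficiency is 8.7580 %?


f = (eta_orc/100) / (1 - Tc/Th)
f = (8.7580/100) / (1 - 298.10/378.03)
f = 0.41421


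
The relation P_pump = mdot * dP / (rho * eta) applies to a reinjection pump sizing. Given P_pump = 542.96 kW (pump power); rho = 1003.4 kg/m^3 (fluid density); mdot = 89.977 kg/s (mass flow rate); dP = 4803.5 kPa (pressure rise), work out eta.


eta = mdot * dP / (rho * P_pump)
eta = 89.977 * 4803.5 / (1003.4 * 542.96)
eta = 0.79332


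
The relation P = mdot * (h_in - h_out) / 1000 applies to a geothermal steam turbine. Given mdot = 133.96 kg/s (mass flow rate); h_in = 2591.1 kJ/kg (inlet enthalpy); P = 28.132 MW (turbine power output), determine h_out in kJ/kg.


h_out = h_in - P * 1000 / mdot
h_out = 2591.1 - 28.132 * 1000 / 133.96
h_out = 2381.1 kJ/kg


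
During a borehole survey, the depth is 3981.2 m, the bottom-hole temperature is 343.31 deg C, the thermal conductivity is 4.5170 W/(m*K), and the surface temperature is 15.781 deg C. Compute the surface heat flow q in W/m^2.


Step 1: grad = (T_d - T_surf)/d * 1000 = (343.31 - 15.781)/3981.2 * 1000 = 82.26891 deg C/km
Step 2: q = k * grad / 1000 = 4.517 * 82.26891 / 1000 = 0.37161 W/m^2
q = 0.37161 W/m^2


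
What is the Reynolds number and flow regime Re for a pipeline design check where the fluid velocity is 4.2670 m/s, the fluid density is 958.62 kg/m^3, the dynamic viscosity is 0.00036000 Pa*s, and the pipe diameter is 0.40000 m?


Step 1: Re = rho*vel*D/mu = 958.62*4.267*0.4/0.00036 = 4.5449e+06
Step 2: Re = 4.5449e+06 > 4000, so flow is turbulent.
Re = 4.5449e+06 (turbulent)


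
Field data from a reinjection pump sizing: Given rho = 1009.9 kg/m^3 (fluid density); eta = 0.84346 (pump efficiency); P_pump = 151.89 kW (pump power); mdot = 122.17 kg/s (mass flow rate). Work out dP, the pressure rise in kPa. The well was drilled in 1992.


dP = P_pump * rho * eta / mdot
dP = 151.89 * 1009.9 * 0.84346 / 122.17
dP = 1059.0 kPa


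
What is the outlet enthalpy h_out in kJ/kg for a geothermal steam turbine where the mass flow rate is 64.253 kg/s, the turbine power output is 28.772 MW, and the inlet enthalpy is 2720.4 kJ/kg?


h_out = h_in - P * 1000 / mdot
h_out = 2720.4 - 28.772 * 1000 / 64.253
h_out = 2272.6 kJ/kg


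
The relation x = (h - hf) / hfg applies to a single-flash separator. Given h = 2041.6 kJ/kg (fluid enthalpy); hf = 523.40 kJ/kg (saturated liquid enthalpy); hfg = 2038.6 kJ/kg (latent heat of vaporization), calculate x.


x = (h - hf) / hfg
x = (2041.6 - 523.40) / 2038.6
x = 0.74473


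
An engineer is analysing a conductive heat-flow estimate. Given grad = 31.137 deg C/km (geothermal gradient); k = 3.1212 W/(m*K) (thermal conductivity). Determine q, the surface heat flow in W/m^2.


q = k * grad / 1000
q = 3.1212 * 31.137 / 1000
q = 0.097185 W/m^2


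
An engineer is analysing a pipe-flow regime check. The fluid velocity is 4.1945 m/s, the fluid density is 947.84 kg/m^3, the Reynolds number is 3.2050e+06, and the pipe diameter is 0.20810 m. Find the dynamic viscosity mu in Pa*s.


mu = rho * vel * D / Re
mu = 947.84 * 4.1945 * 0.20810 / 3.2050e+06
mu = 0.00025814 Pa*s


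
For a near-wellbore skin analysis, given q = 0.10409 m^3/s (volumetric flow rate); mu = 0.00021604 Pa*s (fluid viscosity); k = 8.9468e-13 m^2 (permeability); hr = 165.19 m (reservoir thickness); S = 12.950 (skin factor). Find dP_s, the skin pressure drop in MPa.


dP_s = S * q * mu / (2*pi*k*hr) / 1000
dP_s = 12.950 * 0.10409 * 0.00021604 / (2*pi*8.9468e-13*165.19) / 1000
dP_s = 313.6040 kPa
Convert: 313.6040 kPa * 0.001 = 0.31360 MPa
dP_s = 0.31360 MPa


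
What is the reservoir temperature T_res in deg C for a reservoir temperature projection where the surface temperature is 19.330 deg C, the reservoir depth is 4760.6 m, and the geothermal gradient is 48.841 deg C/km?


T_res = T_surf + grad * d / 1000
T_res = 19.330 + 48.841 * 4760.6 / 1000
T_res = 251.84 deg C


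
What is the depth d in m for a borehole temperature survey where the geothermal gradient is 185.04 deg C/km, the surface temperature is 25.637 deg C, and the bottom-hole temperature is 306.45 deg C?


d = (T_d - T_surf) / grad * 1000
d = (306.45 - 25.637) / 185.04 * 1000
d = 1517.6 m


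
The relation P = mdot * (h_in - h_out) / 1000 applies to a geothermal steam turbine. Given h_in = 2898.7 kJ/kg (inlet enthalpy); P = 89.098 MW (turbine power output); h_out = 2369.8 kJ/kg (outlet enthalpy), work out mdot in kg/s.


mdot = P * 1000 / (h_in - h_out)
mdot = 89.098 * 1000 / (2898.7 - 2369.8)
mdot = 168.46 kg/s


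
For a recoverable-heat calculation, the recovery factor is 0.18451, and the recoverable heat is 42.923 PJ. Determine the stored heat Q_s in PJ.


Q_s = Q_rec / RF
Q_s = 42.923 / 0.18451
Q_s = 232.63 PJ


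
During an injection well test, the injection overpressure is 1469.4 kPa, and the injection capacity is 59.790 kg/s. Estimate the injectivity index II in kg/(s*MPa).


II = mdot * 1000 / dP
II = 59.790 * 1000 / 1469.4
II = 40.690 kg/(s*MPa)


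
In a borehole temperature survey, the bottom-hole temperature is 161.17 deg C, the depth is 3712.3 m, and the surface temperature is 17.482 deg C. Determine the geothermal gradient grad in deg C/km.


grad = (T_d - T_surf) / d * 1000
grad = (161.17 - 17.482) / 3712.3 * 1000
grad = 38.706 deg C/km


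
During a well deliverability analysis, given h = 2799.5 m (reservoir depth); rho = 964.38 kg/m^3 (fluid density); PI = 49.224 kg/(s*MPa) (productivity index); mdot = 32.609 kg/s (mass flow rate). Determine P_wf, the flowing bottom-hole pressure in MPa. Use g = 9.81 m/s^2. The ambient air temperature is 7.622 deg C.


Step 1: P_i = rho*g*h/1e6 = 964.38*9.81*2799.5/1e6 = 26.48486 MPa
Step 2: P_wf = P_i - mdot/PI = 26.48486 - 32.609/49.224 = 25.822 MPa
P_wf = 25.822 MPa


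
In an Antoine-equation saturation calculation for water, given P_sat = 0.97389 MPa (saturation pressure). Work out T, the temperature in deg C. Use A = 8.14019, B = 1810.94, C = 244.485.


T = B / (A - log10(P_sat * 760 / 0.101325)) - C
T = 1810.94 / (8.14019 - log10(0.97389 * 760 / 0.101325)) - 244.485
T = 178.97 deg C


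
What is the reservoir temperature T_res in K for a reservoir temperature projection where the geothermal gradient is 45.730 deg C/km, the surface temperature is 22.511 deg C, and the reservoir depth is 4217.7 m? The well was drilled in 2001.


T_res = T_surf + grad * d / 1000
T_res = 22.511 + 45.730 * 4217.7 / 1000
T_res = 215.3864 deg C
Convert to K: 215.3864 + 273.15 = 488.54 K
T_res = 488.54 K


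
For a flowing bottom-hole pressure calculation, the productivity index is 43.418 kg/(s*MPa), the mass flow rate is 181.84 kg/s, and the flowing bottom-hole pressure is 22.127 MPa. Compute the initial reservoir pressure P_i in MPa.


P_i = P_wf + mdot / PI
P_i = 22.127 + 181.84 / 43.418
P_i = 26.315 MPa


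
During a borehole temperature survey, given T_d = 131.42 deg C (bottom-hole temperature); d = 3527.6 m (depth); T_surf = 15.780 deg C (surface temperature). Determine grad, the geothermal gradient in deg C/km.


grad = (T_d - T_surf) / d * 1000
grad = (131.42 - 15.780) / 3527.6 * 1000
grad = 32.781 deg C/km


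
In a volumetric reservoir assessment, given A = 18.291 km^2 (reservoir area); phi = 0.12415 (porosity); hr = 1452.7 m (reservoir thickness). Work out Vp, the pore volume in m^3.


Vp = A * 1e6 * hr * phi
Vp = 18.291 * 1e6 * 1452.7 * 0.12415
Vp = 3.2988e+09 m^3


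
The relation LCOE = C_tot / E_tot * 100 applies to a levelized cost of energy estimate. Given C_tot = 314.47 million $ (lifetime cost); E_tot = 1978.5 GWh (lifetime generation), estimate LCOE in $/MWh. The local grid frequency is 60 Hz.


LCOE = C_tot / E_tot * 100
LCOE = 314.47 / 1978.5 * 100
LCOE = 15.89436 cents/kWh
Convert: 15.89436 cents/kWh * 10.0 = 158.94 $/MWh
LCOE = 158.94 $/MWh


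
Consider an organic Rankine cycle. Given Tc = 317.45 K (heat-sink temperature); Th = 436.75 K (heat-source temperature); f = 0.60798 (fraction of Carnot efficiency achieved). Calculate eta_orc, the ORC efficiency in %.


eta_orc = (1 - Tc/Th) * f * 100
eta_orc = (1 - 317.45/436.75) * 0.60798 * 100
eta_orc = 16.607 %


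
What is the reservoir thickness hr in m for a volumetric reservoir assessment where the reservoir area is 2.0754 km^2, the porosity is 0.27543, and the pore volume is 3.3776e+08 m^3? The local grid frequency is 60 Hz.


hr = Vp / (A * 1e6 * phi)
hr = 3.3776e+08 / (2.0754 * 1e6 * 0.27543)
hr = 590.87 m


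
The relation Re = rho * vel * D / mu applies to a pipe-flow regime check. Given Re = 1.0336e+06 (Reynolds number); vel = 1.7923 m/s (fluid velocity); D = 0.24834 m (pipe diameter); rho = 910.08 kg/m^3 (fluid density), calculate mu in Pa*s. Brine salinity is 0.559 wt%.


mu = rho * vel * D / Re
mu = 910.08 * 1.7923 * 0.24834 / 1.0336e+06
mu = 0.00039191 Pa*s


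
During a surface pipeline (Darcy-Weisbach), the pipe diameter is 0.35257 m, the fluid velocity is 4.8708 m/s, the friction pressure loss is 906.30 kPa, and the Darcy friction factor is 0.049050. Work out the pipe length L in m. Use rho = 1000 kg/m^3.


L = dP*1000*D / (f*rho*vel^2/2)
L = 906.30*1000*0.35257 / (0.049050*1000*4.8708^2/2)
L = 549.17 m


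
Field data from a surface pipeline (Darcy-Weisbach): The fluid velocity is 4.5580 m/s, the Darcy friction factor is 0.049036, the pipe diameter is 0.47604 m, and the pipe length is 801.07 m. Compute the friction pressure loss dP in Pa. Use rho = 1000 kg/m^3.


dP = f * (L/D) * (rho*vel^2/2) / 1000
dP = 0.049036 * (801.07/0.47604) * (1000*4.5580^2/2) / 1000
dP = 857.1576 kPa
Convert: 857.1576 kPa * 1000.0 = 8.5716e+05 Pa
dP = 8.5716e+05 Pa


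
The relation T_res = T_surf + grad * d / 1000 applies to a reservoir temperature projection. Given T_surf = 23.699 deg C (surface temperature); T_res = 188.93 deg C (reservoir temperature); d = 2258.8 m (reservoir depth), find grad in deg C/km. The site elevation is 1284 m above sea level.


grad = (T_res - T_surf) / d * 1000
grad = (188.93 - 23.699) / 2258.8 * 1000
grad = 73.150 deg C/km


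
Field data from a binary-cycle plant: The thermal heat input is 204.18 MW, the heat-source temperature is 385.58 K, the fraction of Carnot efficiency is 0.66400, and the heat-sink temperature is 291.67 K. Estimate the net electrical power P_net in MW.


Step 1: eta = (1 - Tc/Th)*f = (1 - 291.67/385.58)*0.664 = 0.1617206
Step 2: P_net = eta * Q_in = 0.1617206 * 204.18 = 33.020 MW
P_net = 33.020 MW


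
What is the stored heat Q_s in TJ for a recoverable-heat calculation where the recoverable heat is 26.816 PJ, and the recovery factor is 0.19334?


Q_s = Q_rec / RF
Q_s = 26.816 / 0.19334
Q_s = 138.6987 PJ
Convert: 138.6987 PJ * 1000.0 = 1.3870e+05 TJ
Q_s = 1.3870e+05 TJ


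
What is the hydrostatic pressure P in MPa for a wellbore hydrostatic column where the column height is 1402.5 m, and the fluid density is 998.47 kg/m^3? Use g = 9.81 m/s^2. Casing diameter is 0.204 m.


P = rho * g * h / 1e6
P = 998.47 * 9.81 * 1402.5 / 1e6
P = 13.737 MPa


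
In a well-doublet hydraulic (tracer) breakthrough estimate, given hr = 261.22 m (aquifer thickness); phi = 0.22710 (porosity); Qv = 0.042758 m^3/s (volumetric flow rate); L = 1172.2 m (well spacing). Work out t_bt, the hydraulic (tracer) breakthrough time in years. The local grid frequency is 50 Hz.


t_bt = pi * hr * phi * L^2 / (3 * Qv) / (365.25*86400)
t_bt = pi * 261.22 * 0.22710 * 1172.2^2 / (3 * 0.042758) / (365.25*86400)
t_bt = 63.261 years


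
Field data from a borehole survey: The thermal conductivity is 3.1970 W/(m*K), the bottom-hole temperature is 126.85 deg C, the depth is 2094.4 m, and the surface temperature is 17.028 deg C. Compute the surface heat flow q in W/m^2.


Step 1: grad = (T_d - T_surf)/d * 1000 = (126.85 - 17.028)/2094.4 * 1000 = 52.43602 deg C/km
Step 2: q = k * grad / 1000 = 3.197 * 52.43602 / 1000 = 0.16764 W/m^2
q = 0.16764 W/m^2


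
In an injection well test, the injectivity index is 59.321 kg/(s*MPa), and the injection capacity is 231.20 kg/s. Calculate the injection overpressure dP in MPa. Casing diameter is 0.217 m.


dP = mdot * 1000 / II
dP = 231.20 * 1000 / 59.321
dP = 3897.439 kPa
Convert: 3897.439 kPa * 0.001 = 3.8974 MPa
dP = 3.8974 MPa


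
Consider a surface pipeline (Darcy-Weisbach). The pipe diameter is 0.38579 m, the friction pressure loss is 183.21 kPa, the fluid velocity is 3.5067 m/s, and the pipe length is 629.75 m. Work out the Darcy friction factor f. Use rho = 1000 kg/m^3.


f = dP*1000 / ((L/D)*(rho*vel^2/2))
f = 183.21*1000 / ((629.75/0.38579)*(1000*3.5067^2/2))
f = 0.018254


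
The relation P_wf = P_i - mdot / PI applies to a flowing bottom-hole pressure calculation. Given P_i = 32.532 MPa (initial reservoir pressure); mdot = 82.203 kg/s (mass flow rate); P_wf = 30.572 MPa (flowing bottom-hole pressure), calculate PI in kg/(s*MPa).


PI = mdot / (P_i - P_wf)
PI = 82.203 / (32.532 - 30.572)
PI = 41.940 kg/(s*MPa)


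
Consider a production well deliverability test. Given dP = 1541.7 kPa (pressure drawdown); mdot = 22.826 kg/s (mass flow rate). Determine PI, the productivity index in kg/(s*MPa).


PI = mdot * 1000 / dP
PI = 22.826 * 1000 / 1541.7
PI = 14.806 kg/(s*MPa)


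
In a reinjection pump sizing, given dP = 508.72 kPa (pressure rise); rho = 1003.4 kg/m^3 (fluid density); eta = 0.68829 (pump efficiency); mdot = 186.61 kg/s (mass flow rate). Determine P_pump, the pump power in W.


P_pump = mdot * dP / (rho * eta)
P_pump = 186.61 * 508.72 / (1003.4 * 0.68829)
P_pump = 137.4574 kW
Convert: 137.4574 kW * 1000.0 = 1.3746e+05 W
P_pump = 1.3746e+05 W


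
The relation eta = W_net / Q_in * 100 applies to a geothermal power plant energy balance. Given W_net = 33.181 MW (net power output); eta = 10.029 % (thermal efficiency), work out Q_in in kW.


Q_in = W_net / (eta / 100)
Q_in = 33.181 / (10.029 / 100)
Q_in = 330.8505 MW
Convert: 330.8505 MW * 1000.0 = 3.3085e+05 kW
Q_in = 3.3085e+05 kW


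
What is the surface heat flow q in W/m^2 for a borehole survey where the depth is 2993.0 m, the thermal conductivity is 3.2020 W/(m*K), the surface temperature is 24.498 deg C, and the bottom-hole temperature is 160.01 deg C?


Step 1: grad = (T_d - T_surf)/d * 1000 = (160.01 - 24.498)/2993.0 * 1000 = 45.27631 deg C/km
Step 2: q = k * grad / 1000 = 3.202 * 45.27631 / 1000 = 0.14497 W/m^2
q = 0.14497 W/m^2


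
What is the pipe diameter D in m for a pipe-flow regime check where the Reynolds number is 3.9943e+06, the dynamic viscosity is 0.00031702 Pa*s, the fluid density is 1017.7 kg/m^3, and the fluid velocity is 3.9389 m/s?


D = Re * mu / (rho * vel)
D = 3.9943e+06 * 0.00031702 / (1017.7 * 3.9389)
D = 0.31589 m


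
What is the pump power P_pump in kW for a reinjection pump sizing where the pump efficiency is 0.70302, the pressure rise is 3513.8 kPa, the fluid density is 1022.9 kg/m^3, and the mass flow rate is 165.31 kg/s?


P_pump = mdot * dP / (rho * eta)
P_pump = 165.31 * 3513.8 / (1022.9 * 0.70302)
P_pump = 807.75 kW


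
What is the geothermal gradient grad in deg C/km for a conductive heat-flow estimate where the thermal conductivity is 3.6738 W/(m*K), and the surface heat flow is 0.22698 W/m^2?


grad = q * 1000 / k
grad = 0.22698 * 1000 / 3.6738
grad = 61.783 deg C/km


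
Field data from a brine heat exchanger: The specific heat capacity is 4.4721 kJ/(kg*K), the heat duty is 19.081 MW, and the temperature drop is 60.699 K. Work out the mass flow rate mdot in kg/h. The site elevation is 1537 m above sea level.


mdot = Q * 1000 / (cp * dT)
mdot = 19.081 * 1000 / (4.4721 * 60.699)
mdot = 70.29235 kg/s
Convert: 70.29235 kg/s * 3600.0 = 2.5305e+05 kg/h
mdot = 2.5305e+05 kg/h


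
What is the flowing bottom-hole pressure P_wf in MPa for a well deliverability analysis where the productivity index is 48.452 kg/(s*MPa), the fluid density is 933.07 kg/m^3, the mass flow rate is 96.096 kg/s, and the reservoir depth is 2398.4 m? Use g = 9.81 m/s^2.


Step 1: P_i = rho*g*h/1e6 = 933.07*9.81*2398.4/1e6 = 21.95355 MPa
Step 2: P_wf = P_i - mdot/PI = 21.95355 - 96.096/48.452 = 19.970 MPa
P_wf = 19.970 MPa


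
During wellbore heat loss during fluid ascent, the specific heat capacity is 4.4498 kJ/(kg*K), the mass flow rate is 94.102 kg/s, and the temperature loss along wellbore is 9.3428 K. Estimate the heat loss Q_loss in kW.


Q_loss = mdot * cp * dT
Q_loss = 94.102 * 4.4498 * 9.3428
Q_loss = 3912.2 kW


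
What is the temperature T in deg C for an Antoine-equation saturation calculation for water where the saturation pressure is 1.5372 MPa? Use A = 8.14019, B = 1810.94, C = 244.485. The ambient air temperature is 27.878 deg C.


T = B / (A - log10(P_sat * 760 / 0.101325)) - C
T = 1810.94 / (8.14019 - log10(1.5372 * 760 / 0.101325)) - 244.485
T = 199.55 deg C


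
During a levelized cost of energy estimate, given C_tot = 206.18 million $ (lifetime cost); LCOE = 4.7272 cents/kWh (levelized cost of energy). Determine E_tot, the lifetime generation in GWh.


E_tot = C_tot / LCOE * 100
E_tot = 206.18 / 4.7272 * 100
E_tot = 4361.6 GWh


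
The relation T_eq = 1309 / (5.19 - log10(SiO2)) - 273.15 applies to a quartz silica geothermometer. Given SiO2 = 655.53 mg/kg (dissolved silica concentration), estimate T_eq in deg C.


T_eq = 1309 / (5.19 - log10(SiO2)) - 273.15
T_eq = 1309 / (5.19 - log10(655.53)) - 273.15
T_eq = 278.38 deg C


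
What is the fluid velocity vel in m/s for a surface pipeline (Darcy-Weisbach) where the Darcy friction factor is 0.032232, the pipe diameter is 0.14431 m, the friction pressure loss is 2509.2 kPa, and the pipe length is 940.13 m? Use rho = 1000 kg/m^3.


vel = sqrt(dP*1000*2*D / (f*L*rho))
vel = sqrt(2509.2*1000*2*0.14431 / (0.032232*940.13*1000))
vel = 4.8887 m/s


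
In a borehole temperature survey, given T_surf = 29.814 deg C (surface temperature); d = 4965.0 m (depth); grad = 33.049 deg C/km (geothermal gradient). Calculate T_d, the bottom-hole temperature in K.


T_d = T_surf + grad * d / 1000
T_d = 29.814 + 33.049 * 4965.0 / 1000
T_d = 193.9023 deg C
Convert to K: 193.9023 + 273.15 = 467.05 K
T_d = 467.05 K


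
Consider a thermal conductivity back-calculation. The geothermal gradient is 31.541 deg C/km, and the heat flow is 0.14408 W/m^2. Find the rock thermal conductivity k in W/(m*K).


k = q / (grad / 1000)
k = 0.14408 / (31.541 / 1000)
k = 4.5680 W/(m*K)


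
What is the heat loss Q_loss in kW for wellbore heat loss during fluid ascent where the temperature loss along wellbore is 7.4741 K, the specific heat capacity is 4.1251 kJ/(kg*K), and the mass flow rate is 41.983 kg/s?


Q_loss = mdot * cp * dT
Q_loss = 41.983 * 4.1251 * 7.4741
Q_loss = 1294.4 kW


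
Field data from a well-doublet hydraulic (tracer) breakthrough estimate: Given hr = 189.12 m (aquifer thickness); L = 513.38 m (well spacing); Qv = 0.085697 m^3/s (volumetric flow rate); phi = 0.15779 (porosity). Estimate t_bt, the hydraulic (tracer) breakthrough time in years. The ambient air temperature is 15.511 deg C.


t_bt = pi * hr * phi * L^2 / (3 * Qv) / (365.25*86400)
t_bt = pi * 189.12 * 0.15779 * 513.38^2 / (3 * 0.085697) / (365.25*86400)
t_bt = 3.0455 years


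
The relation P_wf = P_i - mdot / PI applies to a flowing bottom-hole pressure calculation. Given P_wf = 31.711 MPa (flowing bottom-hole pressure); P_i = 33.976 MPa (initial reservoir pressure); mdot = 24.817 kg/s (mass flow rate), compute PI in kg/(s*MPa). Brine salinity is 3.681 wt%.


PI = mdot / (P_i - P_wf)
PI = 24.817 / (33.976 - 31.711)
PI = 10.957 kg/(s*MPa)


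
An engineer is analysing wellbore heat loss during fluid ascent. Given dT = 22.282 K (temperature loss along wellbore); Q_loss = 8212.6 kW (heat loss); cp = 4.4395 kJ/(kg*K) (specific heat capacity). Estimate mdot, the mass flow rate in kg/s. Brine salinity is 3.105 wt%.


mdot = Q_loss / (cp * dT)
mdot = 8212.6 / (4.4395 * 22.282)
mdot = 83.022 kg/s


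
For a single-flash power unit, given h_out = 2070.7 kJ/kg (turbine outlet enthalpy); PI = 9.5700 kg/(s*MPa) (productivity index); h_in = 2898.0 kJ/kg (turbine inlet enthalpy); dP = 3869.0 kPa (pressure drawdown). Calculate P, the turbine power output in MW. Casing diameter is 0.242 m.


Step 1: mdot = PI * dP / 1000 = 9.57 * 3869.0 / 1000 = 37.02633 kg/s
Step 2: P = mdot*(h_in - h_out)/1000 = 37.02633*(2898.0 - 2070.7)/1000 = 30.632 MW
P = 30.632 MW


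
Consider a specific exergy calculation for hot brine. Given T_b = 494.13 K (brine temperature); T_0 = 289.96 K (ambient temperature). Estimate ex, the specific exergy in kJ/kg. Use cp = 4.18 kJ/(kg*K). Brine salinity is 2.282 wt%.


ex = cp * ((T_b - T_0) - T_0 * ln(T_b/T_0))
ex = 4.18 * ((494.13 - 289.96) - 289.96 * ln(494.13/289.96))
ex = 207.35 kJ/kg


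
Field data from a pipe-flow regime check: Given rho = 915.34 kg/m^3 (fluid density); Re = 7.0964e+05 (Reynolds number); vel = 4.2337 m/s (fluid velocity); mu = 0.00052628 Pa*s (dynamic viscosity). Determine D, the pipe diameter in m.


D = Re * mu / (rho * vel)
D = 7.0964e+05 * 0.00052628 / (915.34 * 4.2337)
D = 0.096372 m


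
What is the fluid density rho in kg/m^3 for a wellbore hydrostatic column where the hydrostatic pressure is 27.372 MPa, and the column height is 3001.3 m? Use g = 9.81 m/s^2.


rho = P * 1e6 / (g * h)
rho = 27.372 * 1e6 / (9.81 * 3001.3)
rho = 929.67 kg/m^3


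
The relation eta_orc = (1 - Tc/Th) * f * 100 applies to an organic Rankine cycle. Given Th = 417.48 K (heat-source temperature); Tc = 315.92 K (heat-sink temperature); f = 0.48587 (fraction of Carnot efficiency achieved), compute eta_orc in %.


eta_orc = (1 - Tc/Th) * f * 100
eta_orc = (1 - 315.92/417.48) * 0.48587 * 100
eta_orc = 11.820 %


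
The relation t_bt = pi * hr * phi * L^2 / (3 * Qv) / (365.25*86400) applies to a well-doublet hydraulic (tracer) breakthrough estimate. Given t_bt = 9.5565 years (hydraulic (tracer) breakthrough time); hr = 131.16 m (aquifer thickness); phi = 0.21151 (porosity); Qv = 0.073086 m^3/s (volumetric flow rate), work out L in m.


L = sqrt(t_bt*365.25*86400*3*Qv / (pi*hr*phi))
L = sqrt(9.5565*365.25*86400*3*0.073086 / (pi*131.16*0.21151))
L = 871.04 m


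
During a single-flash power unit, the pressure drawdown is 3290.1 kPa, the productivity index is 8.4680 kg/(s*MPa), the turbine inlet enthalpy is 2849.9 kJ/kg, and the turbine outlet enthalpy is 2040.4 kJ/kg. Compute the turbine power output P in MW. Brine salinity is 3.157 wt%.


Step 1: mdot = PI * dP / 1000 = 8.468 * 3290.1 / 1000 = 27.86057 kg/s
Step 2: P = mdot*(h_in - h_out)/1000 = 27.86057*(2849.9 - 2040.4)/1000 = 22.553 MW
P = 22.553 MW


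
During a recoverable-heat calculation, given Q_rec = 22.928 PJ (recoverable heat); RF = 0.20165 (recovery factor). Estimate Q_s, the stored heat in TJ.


Q_s = Q_rec / RF
Q_s = 22.928 / 0.20165
Q_s = 113.7020 PJ
Convert: 113.7020 PJ * 1000.0 = 1.1370e+05 TJ
Q_s = 1.1370e+05 TJ


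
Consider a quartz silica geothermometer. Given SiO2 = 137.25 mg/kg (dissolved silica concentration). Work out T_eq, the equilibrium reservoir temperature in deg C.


T_eq = 1309 / (5.19 - log10(SiO2)) - 273.15
T_eq = 1309 / (5.19 - log10(137.25)) - 273.15
T_eq = 155.68 deg C


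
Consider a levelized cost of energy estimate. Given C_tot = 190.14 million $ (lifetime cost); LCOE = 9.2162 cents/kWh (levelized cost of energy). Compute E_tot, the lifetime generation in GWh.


E_tot = C_tot / LCOE * 100
E_tot = 190.14 / 9.2162 * 100
E_tot = 2063.1 GWh


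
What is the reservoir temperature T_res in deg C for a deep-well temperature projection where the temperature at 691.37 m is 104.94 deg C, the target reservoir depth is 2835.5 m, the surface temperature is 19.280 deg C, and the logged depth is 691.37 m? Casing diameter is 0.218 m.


Step 1: grad = (T_d1 - T_surf)/d1 * 1000 = (104.94 - 19.28)/691.37 * 1000 = 123.8989 deg C/km
Step 2: T_res = T_surf + grad*d2/1000 = 19.28 + 123.8989*2835.5/1000 = 370.60 deg C
T_res = 370.60 deg C


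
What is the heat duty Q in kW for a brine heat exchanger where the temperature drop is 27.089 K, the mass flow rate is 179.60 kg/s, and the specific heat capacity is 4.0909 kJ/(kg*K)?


Q = mdot * cp * dT / 1000
Q = 179.60 * 4.0909 * 27.089 / 1000
Q = 19.90298 MW
Convert: 19.90298 MW * 1000.0 = 19903 kW
Q = 19903 kW


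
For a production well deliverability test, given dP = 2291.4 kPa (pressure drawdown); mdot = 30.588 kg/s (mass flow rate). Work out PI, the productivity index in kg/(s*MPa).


PI = mdot * 1000 / dP
PI = 30.588 * 1000 / 2291.4
PI = 13.349 kg/(s*MPa)


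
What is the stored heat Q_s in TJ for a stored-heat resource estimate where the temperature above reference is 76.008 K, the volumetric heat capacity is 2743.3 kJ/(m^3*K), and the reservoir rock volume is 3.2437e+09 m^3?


Q_s = Vr * rhoc * dT / 1e12
Q_s = 3.2437e+09 * 2743.3 * 76.008 / 1e12
Q_s = 676.3528 PJ
Convert: 676.3528 PJ * 1000.0 = 6.7635e+05 TJ
Q_s = 6.7635e+05 TJ


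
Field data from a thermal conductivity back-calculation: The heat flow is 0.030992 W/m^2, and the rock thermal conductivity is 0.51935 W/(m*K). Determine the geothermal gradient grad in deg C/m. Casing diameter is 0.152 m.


grad = q / k * 1000
grad = 0.030992 / 0.51935 * 1000
grad = 59.67459 deg C/km
Convert: 59.67459 deg C/km * 0.001 = 0.059675 deg C/m
grad = 0.059675 deg C/m


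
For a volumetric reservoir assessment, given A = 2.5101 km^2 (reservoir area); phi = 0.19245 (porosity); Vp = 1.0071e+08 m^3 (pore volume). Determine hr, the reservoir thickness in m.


hr = Vp / (A * 1e6 * phi)
hr = 1.0071e+08 / (2.5101 * 1e6 * 0.19245)
hr = 208.48 m


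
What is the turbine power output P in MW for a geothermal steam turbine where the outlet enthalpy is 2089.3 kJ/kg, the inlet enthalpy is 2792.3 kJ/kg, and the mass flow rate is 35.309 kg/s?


P = mdot * (h_in - h_out) / 1000
P = 35.309 * (2792.3 - 2089.3) / 1000
P = 24.822 MW


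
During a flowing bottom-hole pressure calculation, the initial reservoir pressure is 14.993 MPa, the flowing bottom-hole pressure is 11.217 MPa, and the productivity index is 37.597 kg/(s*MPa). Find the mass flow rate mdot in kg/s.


mdot = (P_i - P_wf) * PI
mdot = (14.993 - 11.217) * 37.597
mdot = 141.97 kg/s


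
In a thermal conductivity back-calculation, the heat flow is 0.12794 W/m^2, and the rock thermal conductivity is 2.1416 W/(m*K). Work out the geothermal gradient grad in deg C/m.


grad = q / k * 1000
grad = 0.12794 / 2.1416 * 1000
grad = 59.74038 deg C/km
Convert: 59.74038 deg C/km * 0.001 = 0.059740 deg C/m
grad = 0.059740 deg C/m


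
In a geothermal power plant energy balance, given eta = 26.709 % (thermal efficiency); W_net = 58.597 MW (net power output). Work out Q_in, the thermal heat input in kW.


Q_in = W_net / (eta / 100)
Q_in = 58.597 / (26.709 / 100)
Q_in = 219.3905 MW
Convert: 219.3905 MW * 1000.0 = 2.1939e+05 kW
Q_in = 2.1939e+05 kW
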